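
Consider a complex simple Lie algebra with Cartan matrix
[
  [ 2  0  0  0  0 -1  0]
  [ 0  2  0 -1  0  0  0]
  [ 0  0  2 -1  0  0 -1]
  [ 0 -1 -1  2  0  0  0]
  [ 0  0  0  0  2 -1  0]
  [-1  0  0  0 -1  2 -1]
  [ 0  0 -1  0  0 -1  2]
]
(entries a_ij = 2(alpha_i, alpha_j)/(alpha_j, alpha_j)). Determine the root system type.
The matrix has rank 7 with 2's on the diagonal. Reading the off-diagonal entries as Dynkin edges (a single edge where a_ij = a_ji = -1; a double or triple edge where a_ij * a_ji = 2 or 3), the diagram is a chain of 5 nodes with a fork of two nodes at one end (D_7). One simple-root ordering that puts it in standard form is (alpha_2, alpha_4, alpha_3, alpha_7, alpha_6, alpha_1, alpha_5). So the algebra is type D_7, i.e. so(14).

D_7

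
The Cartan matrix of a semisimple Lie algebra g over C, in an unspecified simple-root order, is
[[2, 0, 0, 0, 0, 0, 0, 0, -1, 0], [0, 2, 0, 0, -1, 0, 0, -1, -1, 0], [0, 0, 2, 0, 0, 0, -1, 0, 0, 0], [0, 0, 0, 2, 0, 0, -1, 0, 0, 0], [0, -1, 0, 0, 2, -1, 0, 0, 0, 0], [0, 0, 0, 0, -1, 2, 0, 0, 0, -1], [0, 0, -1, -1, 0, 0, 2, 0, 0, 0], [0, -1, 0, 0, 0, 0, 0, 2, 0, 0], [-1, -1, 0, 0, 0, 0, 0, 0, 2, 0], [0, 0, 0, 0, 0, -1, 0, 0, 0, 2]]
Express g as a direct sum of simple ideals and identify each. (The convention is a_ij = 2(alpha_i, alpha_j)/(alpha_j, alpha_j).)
The diagram associated to this matrix has two connected components: the simple roots {alpha_3, alpha_4, alpha_7} form a chain of 3 nodes with single edges (A_3), and {alpha_1, alpha_2, alpha_5, alpha_6, alpha_8, alpha_9, alpha_10} form a chain of 6 nodes with one extra node attached to the third node from one end (E_7). A semisimple Lie algebra decomposes uniquely as the direct sum of simple ideals, one per connected component of its Dynkin diagram, so g ≅ A_3 ⊕ E_7 (dimension 15 + 133 = 148).

type A_3 ⊕ type E_7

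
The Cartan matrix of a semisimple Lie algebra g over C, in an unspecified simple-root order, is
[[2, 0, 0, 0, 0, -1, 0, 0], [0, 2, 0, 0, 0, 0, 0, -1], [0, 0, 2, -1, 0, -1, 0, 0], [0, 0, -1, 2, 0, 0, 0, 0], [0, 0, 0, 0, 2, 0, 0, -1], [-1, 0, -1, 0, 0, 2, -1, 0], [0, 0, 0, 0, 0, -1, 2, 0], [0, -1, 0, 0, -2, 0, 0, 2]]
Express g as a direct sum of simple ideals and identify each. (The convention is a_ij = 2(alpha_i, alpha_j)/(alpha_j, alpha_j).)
The diagram associated to this matrix has two connected components: the simple roots {alpha_2, alpha_5, alpha_8} form a chain of 3 nodes with a double edge at one end; the terminal node there is the unique short simple root (B_3), and {alpha_1, alpha_3, alpha_4, alpha_6, alpha_7} form a chain of 3 nodes with a fork of two nodes at one end (D_5). A semisimple Lie algebra decomposes uniquely as the direct sum of simple ideals, one per connected component of its Dynkin diagram, so g ≅ B_3 ⊕ D_5 (dimension 21 + 45 = 66).

B3 + D5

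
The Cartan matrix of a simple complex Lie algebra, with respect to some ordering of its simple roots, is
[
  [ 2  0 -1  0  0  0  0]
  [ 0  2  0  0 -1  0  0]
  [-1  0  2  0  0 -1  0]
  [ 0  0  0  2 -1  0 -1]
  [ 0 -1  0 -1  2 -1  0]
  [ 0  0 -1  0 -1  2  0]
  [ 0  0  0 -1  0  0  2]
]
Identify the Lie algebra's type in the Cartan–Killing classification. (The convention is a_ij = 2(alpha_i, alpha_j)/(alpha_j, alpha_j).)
The matrix has rank 7 with 2's on the diagonal. Reading the off-diagonal entries as Dynkin edges (a single edge where a_ij = a_ji = -1; a double or triple edge where a_ij * a_ji = 2 or 3), the diagram is a chain of 6 nodes with one extra node attached to the third node from one end (E_7). One simple-root ordering that puts it in standard form is (alpha_7, alpha_2, alpha_4, alpha_5, alpha_6, alpha_3, alpha_1). So the algebra is type E_7.

E7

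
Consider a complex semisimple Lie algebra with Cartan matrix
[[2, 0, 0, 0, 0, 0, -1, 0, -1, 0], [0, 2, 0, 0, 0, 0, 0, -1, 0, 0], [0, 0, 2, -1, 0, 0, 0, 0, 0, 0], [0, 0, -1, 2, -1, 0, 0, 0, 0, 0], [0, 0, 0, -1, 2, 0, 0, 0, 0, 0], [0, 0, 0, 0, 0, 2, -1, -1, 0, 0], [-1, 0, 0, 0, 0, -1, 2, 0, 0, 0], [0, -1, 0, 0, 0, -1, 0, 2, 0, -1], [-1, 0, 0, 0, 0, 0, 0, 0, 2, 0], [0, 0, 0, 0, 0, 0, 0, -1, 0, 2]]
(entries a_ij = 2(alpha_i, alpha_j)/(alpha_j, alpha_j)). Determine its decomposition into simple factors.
The diagram associated to this matrix has two connected components: the simple roots {alpha_3, alpha_4, alpha_5} form a chain of 3 nodes with single edges (A_3), and {alpha_1, alpha_2, alpha_6, alpha_7, alpha_8, alpha_9, alpha_10} form a chain of 5 nodes with a fork of two nodes at one end (D_7). A semisimple Lie algebra decomposes uniquely as the direct sum of simple ideals, one per connected component of its Dynkin diagram, so g ≅ A_3 ⊕ D_7 (dimension 15 + 91 = 106).

A_3 ⊕ D_7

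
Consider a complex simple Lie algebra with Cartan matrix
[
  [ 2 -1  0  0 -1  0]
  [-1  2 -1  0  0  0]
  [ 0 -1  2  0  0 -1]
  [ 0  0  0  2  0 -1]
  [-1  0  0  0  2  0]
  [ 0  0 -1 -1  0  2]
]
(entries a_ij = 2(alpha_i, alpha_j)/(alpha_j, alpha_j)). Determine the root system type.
A_6 (sl(7))

The matrix has rank 6 with 2's on the diagonal. Reading the off-diagonal entries as Dynkin edges (a single edge where a_ij = a_ji = -1; a double or triple edge where a_ij * a_ji = 2 or 3), the diagram is a chain of 6 nodes with single edges (A_6). One simple-root ordering that puts it in standard form is (alpha_4, alpha_6, alpha_3, alpha_2, alpha_1, alpha_5). So the algebra is type A_6, i.e. sl(7).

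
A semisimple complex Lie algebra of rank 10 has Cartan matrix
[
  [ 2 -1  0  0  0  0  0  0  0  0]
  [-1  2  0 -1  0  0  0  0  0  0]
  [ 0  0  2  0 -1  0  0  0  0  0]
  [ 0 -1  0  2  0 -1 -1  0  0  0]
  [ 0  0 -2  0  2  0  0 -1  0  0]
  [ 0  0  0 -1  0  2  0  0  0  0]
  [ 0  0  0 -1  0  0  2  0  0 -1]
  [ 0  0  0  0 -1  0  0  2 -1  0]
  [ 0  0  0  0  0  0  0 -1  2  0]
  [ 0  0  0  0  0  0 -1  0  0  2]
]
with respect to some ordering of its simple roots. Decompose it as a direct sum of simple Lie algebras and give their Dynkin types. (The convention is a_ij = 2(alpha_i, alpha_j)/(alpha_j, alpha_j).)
B_4 (so(9)) + E_6

The diagram associated to this matrix has two connected components: the simple roots {alpha_3, alpha_5, alpha_8, alpha_9} form a chain of 4 nodes with a double edge at one end; the terminal node there is the unique short simple root (B_4), and {alpha_1, alpha_2, alpha_4, alpha_6, alpha_7, alpha_10} form a chain of 5 nodes with one extra node attached to the third node from one end (E_6). A semisimple Lie algebra decomposes uniquely as the direct sum of simple ideals, one per connected component of its Dynkin diagram, so g ≅ B_4 ⊕ E_6 (dimension 36 + 78 = 114).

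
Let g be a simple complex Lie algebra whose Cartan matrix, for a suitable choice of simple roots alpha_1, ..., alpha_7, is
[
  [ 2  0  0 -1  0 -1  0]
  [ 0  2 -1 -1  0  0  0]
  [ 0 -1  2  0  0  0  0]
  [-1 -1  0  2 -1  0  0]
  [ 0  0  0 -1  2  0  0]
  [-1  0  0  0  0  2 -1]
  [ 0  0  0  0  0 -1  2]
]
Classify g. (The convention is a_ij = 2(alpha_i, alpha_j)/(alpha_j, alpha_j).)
E7

The matrix has rank 7 with 2's on the diagonal. Reading the off-diagonal entries as Dynkin edges (a single edge where a_ij = a_ji = -1; a double or triple edge where a_ij * a_ji = 2 or 3), the diagram is a chain of 6 nodes with one extra node attached to the third node from one end (E_7). One simple-root ordering that puts it in standard form is (alpha_3, alpha_5, alpha_2, alpha_4, alpha_1, alpha_6, alpha_7). So the algebra is type E_7.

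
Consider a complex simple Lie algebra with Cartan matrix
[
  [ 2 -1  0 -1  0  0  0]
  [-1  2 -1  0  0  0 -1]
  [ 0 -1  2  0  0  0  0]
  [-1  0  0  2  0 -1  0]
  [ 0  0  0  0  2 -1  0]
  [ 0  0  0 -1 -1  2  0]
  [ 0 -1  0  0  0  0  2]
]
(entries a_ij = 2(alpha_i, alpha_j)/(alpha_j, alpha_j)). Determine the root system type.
D7

The matrix has rank 7 with 2's on the diagonal. Reading the off-diagonal entries as Dynkin edges (a single edge where a_ij = a_ji = -1; a double or triple edge where a_ij * a_ji = 2 or 3), the diagram is a chain of 5 nodes with a fork of two nodes at one end (D_7). One simple-root ordering that puts it in standard form is (alpha_5, alpha_6, alpha_4, alpha_1, alpha_2, alpha_7, alpha_3). So the algebra is type D_7, i.e. so(14).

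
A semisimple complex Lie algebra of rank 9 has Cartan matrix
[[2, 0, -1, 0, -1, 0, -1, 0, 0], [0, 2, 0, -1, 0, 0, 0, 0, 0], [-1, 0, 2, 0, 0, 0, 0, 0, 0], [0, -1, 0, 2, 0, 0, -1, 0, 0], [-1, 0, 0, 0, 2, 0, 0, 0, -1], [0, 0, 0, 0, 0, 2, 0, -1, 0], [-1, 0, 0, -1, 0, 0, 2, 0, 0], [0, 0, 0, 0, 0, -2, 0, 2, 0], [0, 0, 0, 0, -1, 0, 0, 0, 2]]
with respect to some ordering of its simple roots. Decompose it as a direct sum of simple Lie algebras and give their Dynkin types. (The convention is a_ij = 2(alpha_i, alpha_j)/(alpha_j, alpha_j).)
The diagram associated to this matrix has two connected components: the simple roots {alpha_6, alpha_8} form a chain of 2 nodes with a double edge at one end; the terminal node there is the unique short simple root (B_2), and {alpha_1, alpha_2, alpha_3, alpha_4, alpha_5, alpha_7, alpha_9} form a chain of 6 nodes with one extra node attached to the third node from one end (E_7). A semisimple Lie algebra decomposes uniquely as the direct sum of simple ideals, one per connected component of its Dynkin diagram, so g ≅ B_2 ⊕ E_7 (dimension 10 + 133 = 143).

B2 + E7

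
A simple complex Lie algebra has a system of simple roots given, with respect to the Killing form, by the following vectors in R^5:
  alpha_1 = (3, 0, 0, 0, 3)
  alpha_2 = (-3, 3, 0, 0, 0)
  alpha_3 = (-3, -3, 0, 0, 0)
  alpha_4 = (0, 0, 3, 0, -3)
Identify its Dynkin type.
Compute the Cartan integers a_ij = 2(alpha_i, alpha_j)/(alpha_j, alpha_j); the resulting 4x4 Cartan matrix is
[[2, -1, -1, -1], [-1, 2, 0, 0], [-1, 0, 2, 0], [-1, 0, 0, 2]].
All simple roots have the same length, so the diagram is simply laced. The associated Dynkin diagram is a chain of 2 nodes with a fork of two nodes at one end (D_4), so the type is D_4 (the algebra so(8)).

D4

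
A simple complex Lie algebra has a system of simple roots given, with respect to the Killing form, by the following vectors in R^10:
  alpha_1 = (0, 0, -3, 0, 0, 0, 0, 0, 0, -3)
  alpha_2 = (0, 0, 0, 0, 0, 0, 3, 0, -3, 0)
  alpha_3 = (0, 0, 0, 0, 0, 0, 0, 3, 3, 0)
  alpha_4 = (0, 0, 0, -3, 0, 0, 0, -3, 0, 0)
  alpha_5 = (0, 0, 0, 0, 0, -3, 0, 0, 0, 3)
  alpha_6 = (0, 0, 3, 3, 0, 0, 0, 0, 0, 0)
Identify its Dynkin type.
A_6

Compute the Cartan integers a_ij = 2(alpha_i, alpha_j)/(alpha_j, alpha_j); the resulting 6x6 Cartan matrix is
[[2, 0, 0, 0, -1, -1], [0, 2, -1, 0, 0, 0], [0, -1, 2, -1, 0, 0], [0, 0, -1, 2, 0, -1], [-1, 0, 0, 0, 2, 0], [-1, 0, 0, -1, 0, 2]].
All simple roots have the same length, so the diagram is simply laced. The associated Dynkin diagram is a chain of 6 nodes with single edges (A_6), so the type is A_6 (the algebra sl(7)).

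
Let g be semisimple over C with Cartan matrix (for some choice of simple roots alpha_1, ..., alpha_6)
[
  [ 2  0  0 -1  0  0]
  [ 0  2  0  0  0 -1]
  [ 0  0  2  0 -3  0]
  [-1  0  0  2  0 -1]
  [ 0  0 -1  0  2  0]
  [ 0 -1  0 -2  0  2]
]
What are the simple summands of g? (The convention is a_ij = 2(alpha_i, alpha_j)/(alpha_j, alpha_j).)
The diagram associated to this matrix has two connected components: the simple roots {alpha_1, alpha_2, alpha_4, alpha_6} form a chain of 4 nodes with a double edge between the middle two (F_4), and {alpha_3, alpha_5} form two nodes joined by a triple edge (G_2). A semisimple Lie algebra decomposes uniquely as the direct sum of simple ideals, one per connected component of its Dynkin diagram, so g ≅ F_4 ⊕ G_2 (dimension 52 + 14 = 66).

F4 + G2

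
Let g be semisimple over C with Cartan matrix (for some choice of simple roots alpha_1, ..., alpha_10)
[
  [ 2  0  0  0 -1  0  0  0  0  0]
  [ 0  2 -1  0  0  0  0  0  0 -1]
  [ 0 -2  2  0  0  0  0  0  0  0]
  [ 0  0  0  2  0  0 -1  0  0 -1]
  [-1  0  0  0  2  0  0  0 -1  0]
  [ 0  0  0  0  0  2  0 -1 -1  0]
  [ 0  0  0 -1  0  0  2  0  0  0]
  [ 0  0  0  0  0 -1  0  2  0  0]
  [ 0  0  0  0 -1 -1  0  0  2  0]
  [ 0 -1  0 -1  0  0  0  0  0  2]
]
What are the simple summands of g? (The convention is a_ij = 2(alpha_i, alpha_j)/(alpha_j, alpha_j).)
The diagram associated to this matrix has two connected components: the simple roots {alpha_1, alpha_5, alpha_6, alpha_8, alpha_9} form a chain of 5 nodes with single edges (A_5), and {alpha_2, alpha_3, alpha_4, alpha_7, alpha_10} form a chain of 5 nodes with a double edge at one end; the terminal node there is the unique long simple root (C_5). A semisimple Lie algebra decomposes uniquely as the direct sum of simple ideals, one per connected component of its Dynkin diagram, so g ≅ A_5 ⊕ C_5 (dimension 35 + 55 = 90).

A5 ⊕ C5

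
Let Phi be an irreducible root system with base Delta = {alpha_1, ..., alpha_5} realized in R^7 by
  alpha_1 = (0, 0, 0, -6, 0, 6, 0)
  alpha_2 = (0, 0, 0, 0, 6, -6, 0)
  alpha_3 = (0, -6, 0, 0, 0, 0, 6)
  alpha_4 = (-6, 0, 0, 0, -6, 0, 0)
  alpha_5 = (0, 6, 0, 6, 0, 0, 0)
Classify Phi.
type A_5

Compute the Cartan integers a_ij = 2(alpha_i, alpha_j)/(alpha_j, alpha_j); the resulting 5x5 Cartan matrix is
[[2, -1, 0, 0, -1], [-1, 2, 0, -1, 0], [0, 0, 2, 0, -1], [0, -1, 0, 2, 0], [-1, 0, -1, 0, 2]].
All simple roots have the same length, so the diagram is simply laced. The associated Dynkin diagram is a chain of 5 nodes with single edges (A_5), so the type is A_5 (the algebra sl(6)).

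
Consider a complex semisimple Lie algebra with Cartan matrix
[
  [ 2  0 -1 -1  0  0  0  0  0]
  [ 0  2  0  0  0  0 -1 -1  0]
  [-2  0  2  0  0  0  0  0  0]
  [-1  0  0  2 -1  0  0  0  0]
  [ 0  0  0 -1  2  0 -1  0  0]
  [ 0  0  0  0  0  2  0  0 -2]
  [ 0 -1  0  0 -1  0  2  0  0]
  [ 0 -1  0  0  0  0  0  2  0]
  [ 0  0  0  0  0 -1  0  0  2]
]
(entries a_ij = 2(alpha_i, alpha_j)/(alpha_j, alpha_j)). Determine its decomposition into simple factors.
The diagram associated to this matrix has two connected components: the simple roots {alpha_6, alpha_9} form a chain of 2 nodes with a double edge at one end; the terminal node there is the unique short simple root (B_2), and {alpha_1, alpha_2, alpha_3, alpha_4, alpha_5, alpha_7, alpha_8} form a chain of 7 nodes with a double edge at one end; the terminal node there is the unique long simple root (C_7). A semisimple Lie algebra decomposes uniquely as the direct sum of simple ideals, one per connected component of its Dynkin diagram, so g ≅ B_2 ⊕ C_7 (dimension 10 + 105 = 115).

B_2 ⊕ C_7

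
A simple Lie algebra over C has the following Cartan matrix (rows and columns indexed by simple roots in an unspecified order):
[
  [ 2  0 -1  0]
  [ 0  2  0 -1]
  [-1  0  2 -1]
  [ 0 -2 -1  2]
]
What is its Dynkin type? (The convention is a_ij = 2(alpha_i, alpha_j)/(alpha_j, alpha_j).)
B_4

The matrix has rank 4 with 2's on the diagonal. Reading the off-diagonal entries as Dynkin edges (a single edge where a_ij = a_ji = -1; a double or triple edge where a_ij * a_ji = 2 or 3), the diagram is a chain of 4 nodes with a double edge at one end; the terminal node there is the unique short simple root (B_4). One simple-root ordering that puts it in standard form is (alpha_1, alpha_3, alpha_4, alpha_2). So the algebra is type B_4, i.e. so(9).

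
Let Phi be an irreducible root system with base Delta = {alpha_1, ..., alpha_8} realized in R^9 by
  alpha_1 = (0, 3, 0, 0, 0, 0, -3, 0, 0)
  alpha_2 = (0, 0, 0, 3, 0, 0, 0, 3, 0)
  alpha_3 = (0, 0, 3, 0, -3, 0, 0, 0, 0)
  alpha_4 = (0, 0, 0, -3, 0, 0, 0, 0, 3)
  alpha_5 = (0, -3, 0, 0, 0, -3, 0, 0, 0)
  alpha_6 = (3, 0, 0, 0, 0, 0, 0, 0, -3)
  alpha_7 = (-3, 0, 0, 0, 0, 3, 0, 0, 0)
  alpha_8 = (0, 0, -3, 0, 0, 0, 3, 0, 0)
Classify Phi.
type A_8

Compute the Cartan integers a_ij = 2(alpha_i, alpha_j)/(alpha_j, alpha_j); the resulting 8x8 Cartan matrix is
[[2, 0, 0, 0, -1, 0, 0, -1], [0, 2, 0, -1, 0, 0, 0, 0], [0, 0, 2, 0, 0, 0, 0, -1], [0, -1, 0, 2, 0, -1, 0, 0], [-1, 0, 0, 0, 2, 0, -1, 0], [0, 0, 0, -1, 0, 2, -1, 0], [0, 0, 0, 0, -1, -1, 2, 0], [-1, 0, -1, 0, 0, 0, 0, 2]].
All simple roots have the same length, so the diagram is simply laced. The associated Dynkin diagram is a chain of 8 nodes with single edges (A_8), so the type is A_8 (the algebra sl(9)).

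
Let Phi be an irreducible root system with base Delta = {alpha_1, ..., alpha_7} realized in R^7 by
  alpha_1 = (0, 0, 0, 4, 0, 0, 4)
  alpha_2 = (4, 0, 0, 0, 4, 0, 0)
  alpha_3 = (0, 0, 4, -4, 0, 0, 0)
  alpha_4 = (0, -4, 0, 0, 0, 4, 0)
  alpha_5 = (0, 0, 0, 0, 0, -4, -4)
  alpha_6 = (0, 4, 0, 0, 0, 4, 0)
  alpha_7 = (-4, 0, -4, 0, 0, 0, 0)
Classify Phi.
Compute the Cartan integers a_ij = 2(alpha_i, alpha_j)/(alpha_j, alpha_j); the resulting 7x7 Cartan matrix is
[[2, 0, -1, 0, -1, 0, 0], [0, 2, 0, 0, 0, 0, -1], [-1, 0, 2, 0, 0, 0, -1], [0, 0, 0, 2, -1, 0, 0], [-1, 0, 0, -1, 2, -1, 0], [0, 0, 0, 0, -1, 2, 0], [0, -1, -1, 0, 0, 0, 2]].
All simple roots have the same length, so the diagram is simply laced. The associated Dynkin diagram is a chain of 5 nodes with a fork of two nodes at one end (D_7), so the type is D_7 (the algebra so(14)).

D_7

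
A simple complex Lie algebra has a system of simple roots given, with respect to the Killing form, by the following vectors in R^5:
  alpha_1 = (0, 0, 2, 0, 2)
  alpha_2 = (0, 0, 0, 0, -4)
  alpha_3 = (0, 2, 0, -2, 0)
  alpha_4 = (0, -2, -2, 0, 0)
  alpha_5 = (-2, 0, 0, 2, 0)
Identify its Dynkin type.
Compute the Cartan integers a_ij = 2(alpha_i, alpha_j)/(alpha_j, alpha_j); the resulting 5x5 Cartan matrix is
[[2, -1, 0, -1, 0], [-2, 2, 0, 0, 0], [0, 0, 2, -1, -1], [-1, 0, -1, 2, 0], [0, 0, -1, 0, 2]].
The roots have two lengths (squared-length ratio 2:1); the short ones are alpha_{1,3,4,5}. The associated Dynkin diagram is a chain of 5 nodes with a double edge at one end; the terminal node there is the unique long simple root (C_5), so the type is C_5 (the algebra sp(10)).

C5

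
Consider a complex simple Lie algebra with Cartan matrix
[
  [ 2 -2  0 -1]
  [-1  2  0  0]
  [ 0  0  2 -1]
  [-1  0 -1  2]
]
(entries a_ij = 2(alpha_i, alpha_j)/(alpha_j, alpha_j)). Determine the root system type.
type B_4

The matrix has rank 4 with 2's on the diagonal. Reading the off-diagonal entries as Dynkin edges (a single edge where a_ij = a_ji = -1; a double or triple edge where a_ij * a_ji = 2 or 3), the diagram is a chain of 4 nodes with a double edge at one end; the terminal node there is the unique short simple root (B_4). One simple-root ordering that puts it in standard form is (alpha_3, alpha_4, alpha_1, alpha_2). So the algebra is type B_4, i.e. so(9).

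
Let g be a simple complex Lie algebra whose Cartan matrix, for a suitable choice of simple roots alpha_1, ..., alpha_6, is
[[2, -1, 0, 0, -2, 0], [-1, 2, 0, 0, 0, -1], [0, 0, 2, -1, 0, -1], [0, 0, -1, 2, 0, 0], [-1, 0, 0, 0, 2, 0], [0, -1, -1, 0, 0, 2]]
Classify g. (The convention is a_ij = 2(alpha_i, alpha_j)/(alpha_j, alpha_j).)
The matrix has rank 6 with 2's on the diagonal. Reading the off-diagonal entries as Dynkin edges (a single edge where a_ij = a_ji = -1; a double or triple edge where a_ij * a_ji = 2 or 3), the diagram is a chain of 6 nodes with a double edge at one end; the terminal node there is the unique short simple root (B_6). One simple-root ordering that puts it in standard form is (alpha_4, alpha_3, alpha_6, alpha_2, alpha_1, alpha_5). So the algebra is type B_6, i.e. so(13).

type B_6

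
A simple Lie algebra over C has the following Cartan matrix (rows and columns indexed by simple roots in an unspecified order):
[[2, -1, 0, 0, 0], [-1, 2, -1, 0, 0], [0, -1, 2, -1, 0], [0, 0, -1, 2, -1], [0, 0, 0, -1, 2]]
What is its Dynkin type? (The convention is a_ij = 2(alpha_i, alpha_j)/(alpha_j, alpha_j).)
The matrix has rank 5 with 2's on the diagonal. Reading the off-diagonal entries as Dynkin edges (a single edge where a_ij = a_ji = -1; a double or triple edge where a_ij * a_ji = 2 or 3), the diagram is a chain of 5 nodes with single edges (A_5). One simple-root ordering that puts it in standard form is (alpha_5, alpha_4, alpha_3, alpha_2, alpha_1). So the algebra is type A_5, i.e. sl(6).

type A_5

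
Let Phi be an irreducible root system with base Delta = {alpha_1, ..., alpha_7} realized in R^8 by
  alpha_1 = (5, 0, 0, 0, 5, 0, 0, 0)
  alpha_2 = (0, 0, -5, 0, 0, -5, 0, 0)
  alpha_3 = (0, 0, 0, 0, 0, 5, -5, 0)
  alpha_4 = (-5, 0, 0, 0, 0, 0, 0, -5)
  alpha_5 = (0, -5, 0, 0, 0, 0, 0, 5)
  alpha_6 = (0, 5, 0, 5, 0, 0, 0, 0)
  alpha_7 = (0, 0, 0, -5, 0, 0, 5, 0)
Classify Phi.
A_7

Compute the Cartan integers a_ij = 2(alpha_i, alpha_j)/(alpha_j, alpha_j); the resulting 7x7 Cartan matrix is
[[2, 0, 0, -1, 0, 0, 0], [0, 2, -1, 0, 0, 0, 0], [0, -1, 2, 0, 0, 0, -1], [-1, 0, 0, 2, -1, 0, 0], [0, 0, 0, -1, 2, -1, 0], [0, 0, 0, 0, -1, 2, -1], [0, 0, -1, 0, 0, -1, 2]].
All simple roots have the same length, so the diagram is simply laced. The associated Dynkin diagram is a chain of 7 nodes with single edges (A_7), so the type is A_7 (the algebra sl(8)).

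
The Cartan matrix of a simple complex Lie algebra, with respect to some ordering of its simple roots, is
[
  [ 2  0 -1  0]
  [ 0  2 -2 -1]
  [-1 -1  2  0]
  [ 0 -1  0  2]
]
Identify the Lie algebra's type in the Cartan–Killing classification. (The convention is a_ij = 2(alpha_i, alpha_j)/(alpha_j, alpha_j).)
The matrix has rank 4 with 2's on the diagonal. Reading the off-diagonal entries as Dynkin edges (a single edge where a_ij = a_ji = -1; a double or triple edge where a_ij * a_ji = 2 or 3), the diagram is a chain of 4 nodes with a double edge between the middle two (F_4). One simple-root ordering that puts it in standard form is (alpha_4, alpha_2, alpha_3, alpha_1). So the algebra is type F_4.

F_4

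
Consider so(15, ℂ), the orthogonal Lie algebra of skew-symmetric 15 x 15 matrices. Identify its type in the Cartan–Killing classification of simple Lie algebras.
This is so(15) with 15 odd, which has dimension 15(15-1)/2 = 105 and rank (15-1)/2 = 7. In the classification of classical Lie algebras, the orthogonal algebra so(2n+1) in an odd number of variables has type B_n; here n = 7, so the Dynkin diagram is a chain of 7 nodes with a double edge at one end; the terminal node there is the unique short simple root (B_7). Hence the type is B_7.

type B_7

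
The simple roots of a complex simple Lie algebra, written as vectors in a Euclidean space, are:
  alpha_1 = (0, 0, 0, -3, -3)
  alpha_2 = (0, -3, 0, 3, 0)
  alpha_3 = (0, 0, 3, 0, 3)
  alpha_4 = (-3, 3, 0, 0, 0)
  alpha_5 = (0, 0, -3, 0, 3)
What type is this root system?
Compute the Cartan integers a_ij = 2(alpha_i, alpha_j)/(alpha_j, alpha_j); the resulting 5x5 Cartan matrix is
[[2, -1, -1, 0, -1], [-1, 2, 0, -1, 0], [-1, 0, 2, 0, 0], [0, -1, 0, 2, 0], [-1, 0, 0, 0, 2]].
All simple roots have the same length, so the diagram is simply laced. The associated Dynkin diagram is a chain of 3 nodes with a fork of two nodes at one end (D_5), so the type is D_5 (the algebra so(10)).

D5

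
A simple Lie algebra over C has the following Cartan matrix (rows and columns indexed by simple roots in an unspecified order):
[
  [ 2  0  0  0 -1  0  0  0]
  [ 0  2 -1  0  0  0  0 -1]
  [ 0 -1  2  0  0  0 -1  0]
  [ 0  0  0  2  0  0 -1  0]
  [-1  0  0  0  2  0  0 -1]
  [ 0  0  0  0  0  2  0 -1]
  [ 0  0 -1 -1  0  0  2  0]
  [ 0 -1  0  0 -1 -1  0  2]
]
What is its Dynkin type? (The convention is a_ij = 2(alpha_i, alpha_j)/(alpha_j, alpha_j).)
E_8

The matrix has rank 8 with 2's on the diagonal. Reading the off-diagonal entries as Dynkin edges (a single edge where a_ij = a_ji = -1; a double or triple edge where a_ij * a_ji = 2 or 3), the diagram is a chain of 7 nodes with one extra node attached to the third node from one end (E_8). One simple-root ordering that puts it in standard form is (alpha_1, alpha_6, alpha_5, alpha_8, alpha_2, alpha_3, alpha_7, alpha_4). So the algebra is type E_8.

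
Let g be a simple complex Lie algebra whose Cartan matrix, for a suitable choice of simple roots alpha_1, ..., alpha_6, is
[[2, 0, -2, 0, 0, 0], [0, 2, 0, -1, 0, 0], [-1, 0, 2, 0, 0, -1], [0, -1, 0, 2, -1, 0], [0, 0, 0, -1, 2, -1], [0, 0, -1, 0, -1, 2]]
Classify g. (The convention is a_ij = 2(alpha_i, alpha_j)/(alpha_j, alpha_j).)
The matrix has rank 6 with 2's on the diagonal. Reading the off-diagonal entries as Dynkin edges (a single edge where a_ij = a_ji = -1; a double or triple edge where a_ij * a_ji = 2 or 3), the diagram is a chain of 6 nodes with a double edge at one end; the terminal node there is the unique long simple root (C_6). One simple-root ordering that puts it in standard form is (alpha_2, alpha_4, alpha_5, alpha_6, alpha_3, alpha_1). So the algebra is type C_6, i.e. sp(12).

C_6 (sp(12))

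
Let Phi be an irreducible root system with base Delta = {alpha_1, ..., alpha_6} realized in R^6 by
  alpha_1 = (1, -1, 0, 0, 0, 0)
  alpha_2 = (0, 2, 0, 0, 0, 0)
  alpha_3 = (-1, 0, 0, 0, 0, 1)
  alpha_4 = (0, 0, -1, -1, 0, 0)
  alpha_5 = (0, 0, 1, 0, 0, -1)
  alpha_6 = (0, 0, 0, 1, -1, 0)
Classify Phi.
type C_6

Compute the Cartan integers a_ij = 2(alpha_i, alpha_j)/(alpha_j, alpha_j); the resulting 6x6 Cartan matrix is
[[2, -1, -1, 0, 0, 0], [-2, 2, 0, 0, 0, 0], [-1, 0, 2, 0, -1, 0], [0, 0, 0, 2, -1, -1], [0, 0, -1, -1, 2, 0], [0, 0, 0, -1, 0, 2]].
The roots have two lengths (squared-length ratio 2:1); the short ones are alpha_{1,3,4,5,6}. The associated Dynkin diagram is a chain of 6 nodes with a double edge at one end; the terminal node there is the unique long simple root (C_6), so the type is C_6 (the algebra sp(12)).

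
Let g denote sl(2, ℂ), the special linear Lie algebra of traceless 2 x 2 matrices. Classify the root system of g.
This is sl(2), which has dimension 2^2 - 1 = 3 and rank 2 - 1 = 1 (a Cartan subalgebra is the diagonal traceless matrices). In the classification of classical Lie algebras, the special linear algebra sl(n+1) has type A_n; here n = 1, so the Dynkin diagram is a chain of 1 nodes with single edges (A_1). Hence the type is A_1.

A_1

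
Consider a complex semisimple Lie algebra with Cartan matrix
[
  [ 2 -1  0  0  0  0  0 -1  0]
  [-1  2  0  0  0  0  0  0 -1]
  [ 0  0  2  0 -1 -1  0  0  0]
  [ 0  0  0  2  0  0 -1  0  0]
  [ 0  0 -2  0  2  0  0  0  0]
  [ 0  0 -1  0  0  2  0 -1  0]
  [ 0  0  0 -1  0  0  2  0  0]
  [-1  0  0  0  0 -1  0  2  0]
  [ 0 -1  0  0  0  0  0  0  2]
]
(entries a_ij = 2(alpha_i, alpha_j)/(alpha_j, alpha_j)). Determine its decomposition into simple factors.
The diagram associated to this matrix has two connected components: the simple roots {alpha_4, alpha_7} form a chain of 2 nodes with single edges (A_2), and {alpha_1, alpha_2, alpha_3, alpha_5, alpha_6, alpha_8, alpha_9} form a chain of 7 nodes with a double edge at one end; the terminal node there is the unique long simple root (C_7). A semisimple Lie algebra decomposes uniquely as the direct sum of simple ideals, one per connected component of its Dynkin diagram, so g ≅ A_2 ⊕ C_7 (dimension 8 + 105 = 113).

type A_2 + type C_7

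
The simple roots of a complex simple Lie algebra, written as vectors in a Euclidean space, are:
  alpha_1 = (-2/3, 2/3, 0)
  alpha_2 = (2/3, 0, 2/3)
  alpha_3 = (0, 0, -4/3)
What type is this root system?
Compute the Cartan integers a_ij = 2(alpha_i, alpha_j)/(alpha_j, alpha_j); the resulting 3x3 Cartan matrix is
[[2, -1, 0], [-1, 2, -1], [0, -2, 2]].
The roots have two lengths (squared-length ratio 2:1); the short ones are alpha_{1,2}. The associated Dynkin diagram is a chain of 3 nodes with a double edge at one end; the terminal node there is the unique long simple root (C_3), so the type is C_3 (the algebra sp(6)).

C_3 (sp(6))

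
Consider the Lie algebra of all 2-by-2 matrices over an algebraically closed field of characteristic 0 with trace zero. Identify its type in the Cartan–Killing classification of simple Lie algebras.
A_1 (sl(2))

This is sl(2), which has dimension 2^2 - 1 = 3 and rank 2 - 1 = 1 (a Cartan subalgebra is the diagonal traceless matrices). In the classification of classical Lie algebras, the special linear algebra sl(n+1) has type A_n; here n = 1, so the Dynkin diagram is a chain of 1 nodes with single edges (A_1). Hence the type is A_1.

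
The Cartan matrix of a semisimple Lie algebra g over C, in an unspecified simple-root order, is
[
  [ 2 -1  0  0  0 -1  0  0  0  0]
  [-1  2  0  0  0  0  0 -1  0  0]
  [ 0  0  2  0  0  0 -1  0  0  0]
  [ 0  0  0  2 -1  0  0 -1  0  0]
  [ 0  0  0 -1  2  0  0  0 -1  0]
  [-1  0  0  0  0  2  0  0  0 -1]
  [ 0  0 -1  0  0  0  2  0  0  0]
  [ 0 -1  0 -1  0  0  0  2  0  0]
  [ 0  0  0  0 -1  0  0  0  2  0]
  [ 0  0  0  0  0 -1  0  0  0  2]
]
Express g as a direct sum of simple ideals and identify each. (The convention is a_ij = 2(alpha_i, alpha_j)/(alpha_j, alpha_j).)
The diagram associated to this matrix has two connected components: the simple roots {alpha_3, alpha_7} form a chain of 2 nodes with single edges (A_2), and {alpha_1, alpha_2, alpha_4, alpha_5, alpha_6, alpha_8, alpha_9, alpha_10} form a chain of 8 nodes with single edges (A_8). A semisimple Lie algebra decomposes uniquely as the direct sum of simple ideals, one per connected component of its Dynkin diagram, so g ≅ A_2 ⊕ A_8 (dimension 8 + 80 = 88).

A2 + A8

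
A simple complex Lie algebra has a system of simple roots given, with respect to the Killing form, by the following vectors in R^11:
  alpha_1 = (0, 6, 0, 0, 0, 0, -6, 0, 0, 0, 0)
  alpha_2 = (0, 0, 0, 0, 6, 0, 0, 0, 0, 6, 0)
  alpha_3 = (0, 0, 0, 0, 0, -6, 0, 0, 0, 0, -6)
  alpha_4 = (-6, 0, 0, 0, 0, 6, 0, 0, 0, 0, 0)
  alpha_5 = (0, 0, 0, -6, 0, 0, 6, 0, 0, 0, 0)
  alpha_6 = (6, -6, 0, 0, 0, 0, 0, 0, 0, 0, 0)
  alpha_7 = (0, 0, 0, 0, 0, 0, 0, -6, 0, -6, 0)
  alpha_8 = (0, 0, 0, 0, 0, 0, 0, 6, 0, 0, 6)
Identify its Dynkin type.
Compute the Cartan integers a_ij = 2(alpha_i, alpha_j)/(alpha_j, alpha_j); the resulting 8x8 Cartan matrix is
[[2, 0, 0, 0, -1, -1, 0, 0], [0, 2, 0, 0, 0, 0, -1, 0], [0, 0, 2, -1, 0, 0, 0, -1], [0, 0, -1, 2, 0, -1, 0, 0], [-1, 0, 0, 0, 2, 0, 0, 0], [-1, 0, 0, -1, 0, 2, 0, 0], [0, -1, 0, 0, 0, 0, 2, -1], [0, 0, -1, 0, 0, 0, -1, 2]].
All simple roots have the same length, so the diagram is simply laced. The associated Dynkin diagram is a chain of 8 nodes with single edges (A_8), so the type is A_8 (the algebra sl(9)).

A8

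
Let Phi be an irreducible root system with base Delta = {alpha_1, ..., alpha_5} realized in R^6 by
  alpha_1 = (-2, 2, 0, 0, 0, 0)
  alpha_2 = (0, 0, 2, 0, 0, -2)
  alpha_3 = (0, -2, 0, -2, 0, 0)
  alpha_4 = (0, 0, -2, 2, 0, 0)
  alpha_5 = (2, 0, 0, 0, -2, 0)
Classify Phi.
A_5

Compute the Cartan integers a_ij = 2(alpha_i, alpha_j)/(alpha_j, alpha_j); the resulting 5x5 Cartan matrix is
[[2, 0, -1, 0, -1], [0, 2, 0, -1, 0], [-1, 0, 2, -1, 0], [0, -1, -1, 2, 0], [-1, 0, 0, 0, 2]].
All simple roots have the same length, so the diagram is simply laced. The associated Dynkin diagram is a chain of 5 nodes with single edges (A_5), so the type is A_5 (the algebra sl(6)).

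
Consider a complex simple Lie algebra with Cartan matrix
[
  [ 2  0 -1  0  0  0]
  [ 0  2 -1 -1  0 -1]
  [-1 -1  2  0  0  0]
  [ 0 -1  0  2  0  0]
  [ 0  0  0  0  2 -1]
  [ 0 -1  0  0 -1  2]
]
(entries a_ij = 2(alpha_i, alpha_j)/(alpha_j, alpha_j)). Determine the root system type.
The matrix has rank 6 with 2's on the diagonal. Reading the off-diagonal entries as Dynkin edges (a single edge where a_ij = a_ji = -1; a double or triple edge where a_ij * a_ji = 2 or 3), the diagram is a chain of 5 nodes with one extra node attached to the third node from one end (E_6). One simple-root ordering that puts it in standard form is (alpha_5, alpha_4, alpha_6, alpha_2, alpha_3, alpha_1). So the algebra is type E_6.

E6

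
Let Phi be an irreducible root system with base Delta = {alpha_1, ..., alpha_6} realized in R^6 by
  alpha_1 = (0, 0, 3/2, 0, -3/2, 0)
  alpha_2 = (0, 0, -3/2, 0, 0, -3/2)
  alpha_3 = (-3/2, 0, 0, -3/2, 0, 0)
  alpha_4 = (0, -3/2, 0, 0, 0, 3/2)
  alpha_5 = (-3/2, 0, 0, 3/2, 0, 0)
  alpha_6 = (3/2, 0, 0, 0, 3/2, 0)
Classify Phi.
Compute the Cartan integers a_ij = 2(alpha_i, alpha_j)/(alpha_j, alpha_j); the resulting 6x6 Cartan matrix is
[[2, -1, 0, 0, 0, -1], [-1, 2, 0, -1, 0, 0], [0, 0, 2, 0, 0, -1], [0, -1, 0, 2, 0, 0], [0, 0, 0, 0, 2, -1], [-1, 0, -1, 0, -1, 2]].
All simple roots have the same length, so the diagram is simply laced. The associated Dynkin diagram is a chain of 4 nodes with a fork of two nodes at one end (D_6), so the type is D_6 (the algebra so(12)).

D6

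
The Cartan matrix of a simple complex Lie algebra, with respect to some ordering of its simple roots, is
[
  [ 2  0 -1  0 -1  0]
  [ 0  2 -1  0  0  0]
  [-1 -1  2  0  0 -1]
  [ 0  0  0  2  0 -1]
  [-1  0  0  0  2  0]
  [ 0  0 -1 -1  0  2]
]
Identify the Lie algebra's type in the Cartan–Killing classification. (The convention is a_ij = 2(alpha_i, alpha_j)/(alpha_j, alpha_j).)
The matrix has rank 6 with 2's on the diagonal. Reading the off-diagonal entries as Dynkin edges (a single edge where a_ij = a_ji = -1; a double or triple edge where a_ij * a_ji = 2 or 3), the diagram is a chain of 5 nodes with one extra node attached to the third node from one end (E_6). One simple-root ordering that puts it in standard form is (alpha_4, alpha_2, alpha_6, alpha_3, alpha_1, alpha_5). So the algebra is type E_6.

E_6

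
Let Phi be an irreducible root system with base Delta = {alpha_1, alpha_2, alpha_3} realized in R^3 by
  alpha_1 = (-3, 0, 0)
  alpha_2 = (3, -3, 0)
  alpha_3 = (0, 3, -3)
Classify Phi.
Compute the Cartan integers a_ij = 2(alpha_i, alpha_j)/(alpha_j, alpha_j); the resulting 3x3 Cartan matrix is
[[2, -1, 0], [-2, 2, -1], [0, -1, 2]].
The roots have two lengths (squared-length ratio 2:1); the short ones are alpha_{1}. The associated Dynkin diagram is a chain of 3 nodes with a double edge at one end; the terminal node there is the unique short simple root (B_3), so the type is B_3 (the algebra so(7)).

B_3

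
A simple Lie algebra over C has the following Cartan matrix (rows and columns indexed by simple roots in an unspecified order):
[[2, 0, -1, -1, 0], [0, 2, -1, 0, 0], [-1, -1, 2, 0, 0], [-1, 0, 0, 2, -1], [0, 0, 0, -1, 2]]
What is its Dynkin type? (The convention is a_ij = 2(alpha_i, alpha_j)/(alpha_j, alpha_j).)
The matrix has rank 5 with 2's on the diagonal. Reading the off-diagonal entries as Dynkin edges (a single edge where a_ij = a_ji = -1; a double or triple edge where a_ij * a_ji = 2 or 3), the diagram is a chain of 5 nodes with single edges (A_5). One simple-root ordering that puts it in standard form is (alpha_5, alpha_4, alpha_1, alpha_3, alpha_2). So the algebra is type A_5, i.e. sl(6).

A5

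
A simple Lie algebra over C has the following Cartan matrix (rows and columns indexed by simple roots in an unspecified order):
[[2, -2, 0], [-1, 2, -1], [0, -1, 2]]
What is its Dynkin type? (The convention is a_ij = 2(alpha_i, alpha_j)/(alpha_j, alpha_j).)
The matrix has rank 3 with 2's on the diagonal. Reading the off-diagonal entries as Dynkin edges (a single edge where a_ij = a_ji = -1; a double or triple edge where a_ij * a_ji = 2 or 3), the diagram is a chain of 3 nodes with a double edge at one end; the terminal node there is the unique long simple root (C_3). One simple-root ordering that puts it in standard form is (alpha_3, alpha_2, alpha_1). So the algebra is type C_3, i.e. sp(6).

C3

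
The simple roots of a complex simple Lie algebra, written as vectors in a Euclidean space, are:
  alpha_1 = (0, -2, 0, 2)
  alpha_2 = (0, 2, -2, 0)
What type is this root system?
A_2 (sl(3))

Compute the Cartan integers a_ij = 2(alpha_i, alpha_j)/(alpha_j, alpha_j); the resulting 2x2 Cartan matrix is
[[2, -1], [-1, 2]].
All simple roots have the same length, so the diagram is simply laced. The associated Dynkin diagram is a chain of 2 nodes with single edges (A_2), so the type is A_2 (the algebra sl(3)).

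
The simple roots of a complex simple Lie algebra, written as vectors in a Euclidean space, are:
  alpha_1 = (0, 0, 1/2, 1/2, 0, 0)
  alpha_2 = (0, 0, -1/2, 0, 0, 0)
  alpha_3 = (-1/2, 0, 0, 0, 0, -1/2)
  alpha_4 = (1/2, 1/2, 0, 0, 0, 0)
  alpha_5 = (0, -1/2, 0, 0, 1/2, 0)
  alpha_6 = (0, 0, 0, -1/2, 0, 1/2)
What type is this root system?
Compute the Cartan integers a_ij = 2(alpha_i, alpha_j)/(alpha_j, alpha_j); the resulting 6x6 Cartan matrix is
[[2, -2, 0, 0, 0, -1], [-1, 2, 0, 0, 0, 0], [0, 0, 2, -1, 0, -1], [0, 0, -1, 2, -1, 0], [0, 0, 0, -1, 2, 0], [-1, 0, -1, 0, 0, 2]].
The roots have two lengths (squared-length ratio 2:1); the short ones are alpha_{2}. The associated Dynkin diagram is a chain of 6 nodes with a double edge at one end; the terminal node there is the unique short simple root (B_6), so the type is B_6 (the algebra so(13)).

B_6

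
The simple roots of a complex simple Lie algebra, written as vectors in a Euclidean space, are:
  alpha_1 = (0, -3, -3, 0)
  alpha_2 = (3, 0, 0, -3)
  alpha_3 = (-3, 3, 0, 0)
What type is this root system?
A_3 (sl(4))

Compute the Cartan integers a_ij = 2(alpha_i, alpha_j)/(alpha_j, alpha_j); the resulting 3x3 Cartan matrix is
[[2, 0, -1], [0, 2, -1], [-1, -1, 2]].
All simple roots have the same length, so the diagram is simply laced. The associated Dynkin diagram is a chain of 3 nodes with single edges (A_3), so the type is A_3 (the algebra sl(4)).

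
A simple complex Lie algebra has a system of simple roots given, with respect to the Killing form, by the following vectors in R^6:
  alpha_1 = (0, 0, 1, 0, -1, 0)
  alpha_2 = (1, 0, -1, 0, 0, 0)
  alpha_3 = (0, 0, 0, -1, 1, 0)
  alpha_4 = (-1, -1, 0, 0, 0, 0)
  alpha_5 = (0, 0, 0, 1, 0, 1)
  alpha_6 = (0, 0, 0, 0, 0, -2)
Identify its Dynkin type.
C_6 (sp(12))

Compute the Cartan integers a_ij = 2(alpha_i, alpha_j)/(alpha_j, alpha_j); the resulting 6x6 Cartan matrix is
[[2, -1, -1, 0, 0, 0], [-1, 2, 0, -1, 0, 0], [-1, 0, 2, 0, -1, 0], [0, -1, 0, 2, 0, 0], [0, 0, -1, 0, 2, -1], [0, 0, 0, 0, -2, 2]].
The roots have two lengths (squared-length ratio 2:1); the short ones are alpha_{1,2,3,4,5}. The associated Dynkin diagram is a chain of 6 nodes with a double edge at one end; the terminal node there is the unique long simple root (C_6), so the type is C_6 (the algebra sp(12)).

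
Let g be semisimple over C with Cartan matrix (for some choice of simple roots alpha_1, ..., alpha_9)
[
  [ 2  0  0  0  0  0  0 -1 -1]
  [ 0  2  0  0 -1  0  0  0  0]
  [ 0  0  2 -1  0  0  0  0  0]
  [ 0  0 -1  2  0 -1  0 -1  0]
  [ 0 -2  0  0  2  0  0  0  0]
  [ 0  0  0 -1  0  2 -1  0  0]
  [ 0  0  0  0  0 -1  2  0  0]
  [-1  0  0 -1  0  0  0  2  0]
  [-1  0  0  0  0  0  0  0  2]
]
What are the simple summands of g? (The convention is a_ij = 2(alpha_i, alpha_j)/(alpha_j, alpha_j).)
B_2 + E_7

The diagram associated to this matrix has two connected components: the simple roots {alpha_2, alpha_5} form a chain of 2 nodes with a double edge at one end; the terminal node there is the unique short simple root (B_2), and {alpha_1, alpha_3, alpha_4, alpha_6, alpha_7, alpha_8, alpha_9} form a chain of 6 nodes with one extra node attached to the third node from one end (E_7). A semisimple Lie algebra decomposes uniquely as the direct sum of simple ideals, one per connected component of its Dynkin diagram, so g ≅ B_2 ⊕ E_7 (dimension 10 + 133 = 143).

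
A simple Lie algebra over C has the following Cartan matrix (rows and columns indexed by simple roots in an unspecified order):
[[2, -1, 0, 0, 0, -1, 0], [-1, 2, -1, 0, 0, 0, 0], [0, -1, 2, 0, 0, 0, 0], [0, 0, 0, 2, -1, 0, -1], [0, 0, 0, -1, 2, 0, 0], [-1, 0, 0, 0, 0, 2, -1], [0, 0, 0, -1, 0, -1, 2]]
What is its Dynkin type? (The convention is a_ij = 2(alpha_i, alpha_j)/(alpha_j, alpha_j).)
The matrix has rank 7 with 2's on the diagonal. Reading the off-diagonal entries as Dynkin edges (a single edge where a_ij = a_ji = -1; a double or triple edge where a_ij * a_ji = 2 or 3), the diagram is a chain of 7 nodes with single edges (A_7). One simple-root ordering that puts it in standard form is (alpha_5, alpha_4, alpha_7, alpha_6, alpha_1, alpha_2, alpha_3). So the algebra is type A_7, i.e. sl(8).

A7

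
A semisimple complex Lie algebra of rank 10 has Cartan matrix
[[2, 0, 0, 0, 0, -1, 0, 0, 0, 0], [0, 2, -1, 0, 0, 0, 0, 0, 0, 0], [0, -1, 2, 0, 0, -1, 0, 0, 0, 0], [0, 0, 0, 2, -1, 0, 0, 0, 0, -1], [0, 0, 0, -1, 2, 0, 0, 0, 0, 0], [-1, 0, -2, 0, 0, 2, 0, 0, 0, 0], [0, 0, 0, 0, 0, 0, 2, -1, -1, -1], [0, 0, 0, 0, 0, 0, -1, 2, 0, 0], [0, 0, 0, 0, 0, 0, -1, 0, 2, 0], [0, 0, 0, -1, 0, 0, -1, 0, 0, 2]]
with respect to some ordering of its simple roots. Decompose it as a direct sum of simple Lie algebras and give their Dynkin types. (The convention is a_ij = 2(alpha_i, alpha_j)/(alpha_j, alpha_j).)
The diagram associated to this matrix has two connected components: the simple roots {alpha_4, alpha_5, alpha_7, alpha_8, alpha_9, alpha_10} form a chain of 4 nodes with a fork of two nodes at one end (D_6), and {alpha_1, alpha_2, alpha_3, alpha_6} form a chain of 4 nodes with a double edge between the middle two (F_4). A semisimple Lie algebra decomposes uniquely as the direct sum of simple ideals, one per connected component of its Dynkin diagram, so g ≅ D_6 ⊕ F_4 (dimension 66 + 52 = 118).

D_6 (so(12)) + F_4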